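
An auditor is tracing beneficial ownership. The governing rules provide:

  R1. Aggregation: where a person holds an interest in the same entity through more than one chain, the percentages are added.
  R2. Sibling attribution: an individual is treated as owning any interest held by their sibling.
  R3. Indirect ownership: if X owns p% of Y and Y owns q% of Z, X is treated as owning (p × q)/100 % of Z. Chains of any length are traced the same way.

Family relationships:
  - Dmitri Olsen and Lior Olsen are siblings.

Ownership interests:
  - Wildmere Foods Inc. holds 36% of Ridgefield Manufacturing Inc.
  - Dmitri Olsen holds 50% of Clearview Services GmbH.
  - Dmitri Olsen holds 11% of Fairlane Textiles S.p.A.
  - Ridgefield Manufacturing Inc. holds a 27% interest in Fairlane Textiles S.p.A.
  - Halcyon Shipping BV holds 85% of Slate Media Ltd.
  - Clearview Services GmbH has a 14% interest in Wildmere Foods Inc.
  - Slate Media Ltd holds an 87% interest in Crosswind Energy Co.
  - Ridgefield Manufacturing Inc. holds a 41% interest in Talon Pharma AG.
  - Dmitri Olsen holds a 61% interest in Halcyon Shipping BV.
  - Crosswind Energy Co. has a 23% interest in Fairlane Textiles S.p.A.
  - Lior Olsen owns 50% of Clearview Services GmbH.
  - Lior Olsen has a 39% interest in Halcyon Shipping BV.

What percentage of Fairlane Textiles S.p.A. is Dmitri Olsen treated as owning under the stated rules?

By sibling attribution (R2), Dmitri Olsen is treated as also owning Lior Olsen's interest in Clearview Services GmbH, giving 50% + 50% = 100%.
By sibling attribution (R2), Dmitri Olsen is treated as also owning Lior Olsen's interest in Halcyon Shipping BV, giving 61% + 39% = 100%.
Chain via Clearview Services GmbH → Wildmere Foods Inc. → Ridgefield Manufacturing Inc. (R3): 100% × 14% × 36% × 27% = 1.3608% of Fairlane Textiles S.p.A.
Chain via Halcyon Shipping BV → Slate Media Ltd → Crosswind Energy Co. (R3): 100% × 85% × 87% × 23% = 17.0085% of Fairlane Textiles S.p.A.
Direct interest in Fairlane Textiles S.p.A: 11%.
Aggregating (R1): 1.3608% + 17.0085% + 11% = 29.3693%.

29.3693%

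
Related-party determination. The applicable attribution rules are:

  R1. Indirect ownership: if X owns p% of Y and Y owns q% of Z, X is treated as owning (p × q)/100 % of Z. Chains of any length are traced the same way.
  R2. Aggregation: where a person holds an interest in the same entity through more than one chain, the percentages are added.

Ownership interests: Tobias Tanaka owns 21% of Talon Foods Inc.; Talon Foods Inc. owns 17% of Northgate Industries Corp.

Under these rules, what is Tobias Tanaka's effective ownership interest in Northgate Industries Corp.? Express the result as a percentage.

3.57%

Chain via Talon Foods Inc. (R1): 21% × 17% = 3.57% of Northgate Industries Corp.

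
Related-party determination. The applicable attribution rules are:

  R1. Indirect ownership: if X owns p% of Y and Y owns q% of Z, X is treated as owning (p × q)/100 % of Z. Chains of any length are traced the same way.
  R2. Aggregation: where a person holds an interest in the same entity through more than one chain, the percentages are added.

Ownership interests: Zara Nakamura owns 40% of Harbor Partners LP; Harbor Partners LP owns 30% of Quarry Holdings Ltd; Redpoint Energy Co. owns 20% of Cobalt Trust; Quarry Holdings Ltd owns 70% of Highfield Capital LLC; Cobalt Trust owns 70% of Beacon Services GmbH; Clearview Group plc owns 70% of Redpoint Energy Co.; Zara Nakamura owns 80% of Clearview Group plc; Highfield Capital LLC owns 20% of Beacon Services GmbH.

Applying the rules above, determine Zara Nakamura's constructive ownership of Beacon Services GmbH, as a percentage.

9.52%

Chain via Harbor Partners LP → Quarry Holdings Ltd → Highfield Capital LLC (R1): 40% × 30% × 70% × 20% = 1.68% of Beacon Services GmbH.
Chain via Clearview Group plc → Redpoint Energy Co. → Cobalt Trust (R1): 80% × 70% × 20% × 70% = 7.84% of Beacon Services GmbH.
Aggregating (R2): 1.68% + 7.84% = 9.52%.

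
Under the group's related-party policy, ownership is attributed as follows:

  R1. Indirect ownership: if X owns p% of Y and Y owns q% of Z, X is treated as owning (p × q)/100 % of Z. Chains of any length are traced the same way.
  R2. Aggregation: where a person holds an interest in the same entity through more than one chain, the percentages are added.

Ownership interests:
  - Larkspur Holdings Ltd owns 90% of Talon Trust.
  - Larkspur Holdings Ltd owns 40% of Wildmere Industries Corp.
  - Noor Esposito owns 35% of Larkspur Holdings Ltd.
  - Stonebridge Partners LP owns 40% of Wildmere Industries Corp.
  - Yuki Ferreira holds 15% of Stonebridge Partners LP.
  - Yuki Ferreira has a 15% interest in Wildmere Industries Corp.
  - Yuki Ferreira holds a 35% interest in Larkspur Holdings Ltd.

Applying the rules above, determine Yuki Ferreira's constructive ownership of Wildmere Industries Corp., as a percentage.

35%

Chain via Larkspur Holdings Ltd (R1): 35% × 40% = 14% of Wildmere Industries Corp.
Chain via Stonebridge Partners LP (R1): 15% × 40% = 6% of Wildmere Industries Corp.
Direct interest in Wildmere Industries Corp: 15%.
Aggregating (R2): 14% + 6% + 15% = 35%.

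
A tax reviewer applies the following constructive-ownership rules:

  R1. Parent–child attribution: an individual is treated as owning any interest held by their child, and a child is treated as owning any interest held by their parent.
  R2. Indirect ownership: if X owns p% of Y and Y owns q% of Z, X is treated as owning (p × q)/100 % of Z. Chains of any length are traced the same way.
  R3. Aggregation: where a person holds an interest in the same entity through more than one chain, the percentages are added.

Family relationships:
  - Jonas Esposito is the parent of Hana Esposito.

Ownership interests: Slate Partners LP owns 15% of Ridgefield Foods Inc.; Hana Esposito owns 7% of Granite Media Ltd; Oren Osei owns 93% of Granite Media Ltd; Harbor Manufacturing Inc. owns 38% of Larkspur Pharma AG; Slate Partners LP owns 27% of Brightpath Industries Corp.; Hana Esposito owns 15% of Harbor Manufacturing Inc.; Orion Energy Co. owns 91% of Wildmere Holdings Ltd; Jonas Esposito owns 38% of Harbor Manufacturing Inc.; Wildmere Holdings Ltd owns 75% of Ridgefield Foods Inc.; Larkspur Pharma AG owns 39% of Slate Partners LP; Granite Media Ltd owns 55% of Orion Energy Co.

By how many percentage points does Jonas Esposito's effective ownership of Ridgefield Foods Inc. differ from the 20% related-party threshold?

16.194185

By parent–child attribution (R1), Jonas Esposito is treated as also owning Hana Esposito's interest in Harbor Manufacturing Inc, giving 38% + 15% = 53%.
By parent–child attribution (R1), Jonas Esposito is treated as owning Hana Esposito's 7% interest in Granite Media Ltd.
Chain via Harbor Manufacturing Inc. → Larkspur Pharma AG → Slate Partners LP (R2): 53% × 38% × 39% × 15% = 1.17819% of Ridgefield Foods Inc.
Chain via Granite Media Ltd → Orion Energy Co. → Wildmere Holdings Ltd (R2): 7% × 55% × 91% × 75% = 2.627625% of Ridgefield Foods Inc.
Aggregating (R3): 1.17819% + 2.627625% = 3.805815%.
3.805815% falls short of the 20% threshold by 16.194185 percentage points.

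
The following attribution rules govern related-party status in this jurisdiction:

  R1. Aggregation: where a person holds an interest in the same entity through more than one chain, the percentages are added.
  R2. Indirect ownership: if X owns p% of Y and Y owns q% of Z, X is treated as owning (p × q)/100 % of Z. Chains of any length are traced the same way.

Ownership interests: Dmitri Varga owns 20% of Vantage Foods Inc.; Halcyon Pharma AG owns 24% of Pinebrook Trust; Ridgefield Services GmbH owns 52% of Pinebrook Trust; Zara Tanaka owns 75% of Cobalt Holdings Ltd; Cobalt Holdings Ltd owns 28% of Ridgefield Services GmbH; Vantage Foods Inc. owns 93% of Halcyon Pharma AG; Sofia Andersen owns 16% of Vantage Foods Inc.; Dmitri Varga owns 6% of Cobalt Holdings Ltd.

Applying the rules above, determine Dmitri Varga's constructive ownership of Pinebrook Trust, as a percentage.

5.3376%

Chain via Vantage Foods Inc. → Halcyon Pharma AG (R2): 20% × 93% × 24% = 4.464% of Pinebrook Trust.
Chain via Cobalt Holdings Ltd → Ridgefield Services GmbH (R2): 6% × 28% × 52% = 0.8736% of Pinebrook Trust.
Aggregating (R1): 4.464% + 0.8736% = 5.3376%.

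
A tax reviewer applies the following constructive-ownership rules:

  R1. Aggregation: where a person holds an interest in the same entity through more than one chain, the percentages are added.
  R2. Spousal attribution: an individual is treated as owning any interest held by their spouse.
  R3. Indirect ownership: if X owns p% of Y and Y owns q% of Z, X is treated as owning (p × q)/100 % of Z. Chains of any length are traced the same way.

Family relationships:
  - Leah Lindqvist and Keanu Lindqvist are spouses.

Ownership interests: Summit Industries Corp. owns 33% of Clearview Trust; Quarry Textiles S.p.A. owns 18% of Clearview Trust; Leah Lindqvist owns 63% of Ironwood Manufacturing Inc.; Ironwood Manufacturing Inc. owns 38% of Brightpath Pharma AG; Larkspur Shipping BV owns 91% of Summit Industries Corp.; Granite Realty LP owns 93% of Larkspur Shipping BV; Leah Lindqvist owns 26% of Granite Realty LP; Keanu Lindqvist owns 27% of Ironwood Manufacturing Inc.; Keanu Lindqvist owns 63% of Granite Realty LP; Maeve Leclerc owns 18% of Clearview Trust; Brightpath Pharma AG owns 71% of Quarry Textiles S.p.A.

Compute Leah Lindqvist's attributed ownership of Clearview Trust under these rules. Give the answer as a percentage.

By spousal attribution (R2), Leah Lindqvist is treated as also owning Keanu Lindqvist's interest in Ironwood Manufacturing Inc, giving 63% + 27% = 90%.
By spousal attribution (R2), Leah Lindqvist is treated as also owning Keanu Lindqvist's interest in Granite Realty LP, giving 26% + 63% = 89%.
Chain via Ironwood Manufacturing Inc. → Brightpath Pharma AG → Quarry Textiles S.p.A. (R3): 90% × 38% × 71% × 18% = 4.37076% of Clearview Trust.
Chain via Granite Realty LP → Larkspur Shipping BV → Summit Industries Corp. (R3): 89% × 93% × 91% × 33% = 24.855831% of Clearview Trust.
Aggregating (R1): 4.37076% + 24.855831% = 29.226591%.

29.226591%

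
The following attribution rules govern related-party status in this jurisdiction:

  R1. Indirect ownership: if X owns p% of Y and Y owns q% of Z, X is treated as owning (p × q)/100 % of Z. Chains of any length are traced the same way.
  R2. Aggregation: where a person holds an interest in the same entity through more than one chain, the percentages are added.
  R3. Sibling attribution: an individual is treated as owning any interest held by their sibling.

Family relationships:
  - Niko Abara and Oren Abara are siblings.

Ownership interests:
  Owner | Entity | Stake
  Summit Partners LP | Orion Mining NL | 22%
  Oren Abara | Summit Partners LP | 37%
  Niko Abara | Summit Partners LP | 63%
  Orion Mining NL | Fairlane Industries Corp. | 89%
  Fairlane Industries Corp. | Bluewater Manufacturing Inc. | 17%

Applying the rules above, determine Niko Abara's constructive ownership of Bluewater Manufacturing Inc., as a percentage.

By sibling attribution (R3), Niko Abara is treated as also owning Oren Abara's interest in Summit Partners LP, giving 63% + 37% = 100%.
Chain via Summit Partners LP → Orion Mining NL → Fairlane Industries Corp. (R1): 100% × 22% × 89% × 17% = 3.3286% of Bluewater Manufacturing Inc.

3.3286%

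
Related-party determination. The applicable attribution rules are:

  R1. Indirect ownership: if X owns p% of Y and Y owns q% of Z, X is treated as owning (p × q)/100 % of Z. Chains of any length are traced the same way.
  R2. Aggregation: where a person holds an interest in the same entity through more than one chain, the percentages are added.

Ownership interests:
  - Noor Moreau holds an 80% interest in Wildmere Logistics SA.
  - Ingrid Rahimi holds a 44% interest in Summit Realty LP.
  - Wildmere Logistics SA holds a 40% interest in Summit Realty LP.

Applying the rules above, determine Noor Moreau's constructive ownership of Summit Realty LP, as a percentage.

Chain via Wildmere Logistics SA (R1): 80% × 40% = 32% of Summit Realty LP.

32%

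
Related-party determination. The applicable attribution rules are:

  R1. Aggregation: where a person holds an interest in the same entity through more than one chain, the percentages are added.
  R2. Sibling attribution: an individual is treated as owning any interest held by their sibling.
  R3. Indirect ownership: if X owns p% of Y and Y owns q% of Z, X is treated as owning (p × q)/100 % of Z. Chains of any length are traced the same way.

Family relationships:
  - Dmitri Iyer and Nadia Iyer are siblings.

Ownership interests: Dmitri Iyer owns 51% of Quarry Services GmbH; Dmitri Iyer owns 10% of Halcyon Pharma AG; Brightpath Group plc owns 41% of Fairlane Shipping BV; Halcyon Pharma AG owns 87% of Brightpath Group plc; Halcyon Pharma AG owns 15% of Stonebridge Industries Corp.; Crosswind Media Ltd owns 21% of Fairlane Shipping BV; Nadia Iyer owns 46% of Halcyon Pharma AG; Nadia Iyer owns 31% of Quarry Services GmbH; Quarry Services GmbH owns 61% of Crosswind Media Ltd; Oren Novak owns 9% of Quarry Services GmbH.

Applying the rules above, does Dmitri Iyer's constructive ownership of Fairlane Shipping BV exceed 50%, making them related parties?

By sibling attribution (R2), Dmitri Iyer is treated as also owning Nadia Iyer's interest in Quarry Services GmbH, giving 51% + 31% = 82%.
By sibling attribution (R2), Dmitri Iyer is treated as also owning Nadia Iyer's interest in Halcyon Pharma AG, giving 10% + 46% = 56%.
Chain via Quarry Services GmbH → Crosswind Media Ltd (R3): 82% × 61% × 21% = 10.5042% of Fairlane Shipping BV.
Chain via Halcyon Pharma AG → Brightpath Group plc (R3): 56% × 87% × 41% = 19.9752% of Fairlane Shipping BV.
Aggregating (R1): 10.5042% + 19.9752% = 30.4794%.
30.4794% does not exceed the 50% threshold, so Dmitri is not a related party to Fairlane Shipping BV.

No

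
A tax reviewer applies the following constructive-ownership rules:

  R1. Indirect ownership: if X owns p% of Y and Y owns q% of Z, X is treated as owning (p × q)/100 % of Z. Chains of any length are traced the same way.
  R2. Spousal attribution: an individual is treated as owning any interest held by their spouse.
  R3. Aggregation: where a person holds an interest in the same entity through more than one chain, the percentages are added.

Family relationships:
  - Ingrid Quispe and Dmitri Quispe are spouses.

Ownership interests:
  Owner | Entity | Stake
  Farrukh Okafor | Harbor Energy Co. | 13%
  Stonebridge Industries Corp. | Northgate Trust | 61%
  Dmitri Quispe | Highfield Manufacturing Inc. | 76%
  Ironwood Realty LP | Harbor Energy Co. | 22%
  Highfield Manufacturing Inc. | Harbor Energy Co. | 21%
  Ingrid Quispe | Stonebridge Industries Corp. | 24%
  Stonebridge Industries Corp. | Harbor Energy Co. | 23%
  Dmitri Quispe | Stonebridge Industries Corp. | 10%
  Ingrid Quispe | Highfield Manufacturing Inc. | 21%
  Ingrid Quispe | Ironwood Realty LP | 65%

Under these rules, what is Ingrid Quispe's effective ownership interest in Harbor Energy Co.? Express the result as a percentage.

By spousal attribution (R2), Ingrid Quispe is treated as also owning Dmitri Quispe's interest in Stonebridge Industries Corp, giving 24% + 10% = 34%.
By spousal attribution (R2), Ingrid Quispe is treated as also owning Dmitri Quispe's interest in Highfield Manufacturing Inc, giving 21% + 76% = 97%.
Chain via Stonebridge Industries Corp. (R1): 34% × 23% = 7.82% of Harbor Energy Co.
Chain via Highfield Manufacturing Inc. (R1): 97% × 21% = 20.37% of Harbor Energy Co.
Chain via Ironwood Realty LP (R1): 65% × 22% = 14.3% of Harbor Energy Co.
Aggregating (R3): 7.82% + 20.37% + 14.3% = 42.49%.

42.49%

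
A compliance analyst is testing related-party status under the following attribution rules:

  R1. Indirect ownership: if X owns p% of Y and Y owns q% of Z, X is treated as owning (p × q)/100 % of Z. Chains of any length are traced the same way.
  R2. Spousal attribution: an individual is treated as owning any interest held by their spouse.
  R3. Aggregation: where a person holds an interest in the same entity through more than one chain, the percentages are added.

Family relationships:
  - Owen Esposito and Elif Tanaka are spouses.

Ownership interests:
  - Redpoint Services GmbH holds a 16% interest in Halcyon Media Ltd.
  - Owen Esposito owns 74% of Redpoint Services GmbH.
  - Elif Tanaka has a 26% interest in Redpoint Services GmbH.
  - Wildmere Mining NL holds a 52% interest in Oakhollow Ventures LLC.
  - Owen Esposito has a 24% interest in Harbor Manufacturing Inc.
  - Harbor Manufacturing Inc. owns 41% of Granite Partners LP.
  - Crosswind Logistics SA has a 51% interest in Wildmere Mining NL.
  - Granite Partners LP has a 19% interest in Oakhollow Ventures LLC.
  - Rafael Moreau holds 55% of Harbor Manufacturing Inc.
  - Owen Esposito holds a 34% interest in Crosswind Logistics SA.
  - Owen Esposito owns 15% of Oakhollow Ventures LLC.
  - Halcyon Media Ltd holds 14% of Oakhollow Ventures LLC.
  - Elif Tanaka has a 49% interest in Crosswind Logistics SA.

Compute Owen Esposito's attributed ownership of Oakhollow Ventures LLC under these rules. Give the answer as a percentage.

By spousal attribution (R2), Owen Esposito is treated as also owning Elif Tanaka's interest in Crosswind Logistics SA, giving 34% + 49% = 83%.
By spousal attribution (R2), Owen Esposito is treated as also owning Elif Tanaka's interest in Redpoint Services GmbH, giving 74% + 26% = 100%.
Chain via Harbor Manufacturing Inc. → Granite Partners LP (R1): 24% × 41% × 19% = 1.8696% of Oakhollow Ventures LLC.
Chain via Crosswind Logistics SA → Wildmere Mining NL (R1): 83% × 51% × 52% = 22.0116% of Oakhollow Ventures LLC.
Chain via Redpoint Services GmbH → Halcyon Media Ltd (R1): 100% × 16% × 14% = 2.24% of Oakhollow Ventures LLC.
Direct interest in Oakhollow Ventures LLC: 15%.
Aggregating (R3): 1.8696% + 22.0116% + 2.24% + 15% = 41.1212%.

41.1212%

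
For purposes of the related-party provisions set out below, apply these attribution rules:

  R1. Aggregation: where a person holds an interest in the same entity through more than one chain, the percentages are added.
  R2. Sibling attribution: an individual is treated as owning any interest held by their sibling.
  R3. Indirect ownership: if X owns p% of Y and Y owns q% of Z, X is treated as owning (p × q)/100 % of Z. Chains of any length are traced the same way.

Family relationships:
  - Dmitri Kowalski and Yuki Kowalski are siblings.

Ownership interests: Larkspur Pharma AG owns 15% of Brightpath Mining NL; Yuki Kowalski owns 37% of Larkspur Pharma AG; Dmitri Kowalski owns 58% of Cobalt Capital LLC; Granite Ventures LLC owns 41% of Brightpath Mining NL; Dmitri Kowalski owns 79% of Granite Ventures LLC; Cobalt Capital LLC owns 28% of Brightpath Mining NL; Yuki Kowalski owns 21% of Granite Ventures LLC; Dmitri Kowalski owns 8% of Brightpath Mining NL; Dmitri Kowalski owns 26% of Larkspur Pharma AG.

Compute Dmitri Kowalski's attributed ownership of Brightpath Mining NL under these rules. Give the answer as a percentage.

74.69%

By sibling attribution (R2), Dmitri Kowalski is treated as also owning Yuki Kowalski's interest in Granite Ventures LLC, giving 79% + 21% = 100%.
By sibling attribution (R2), Dmitri Kowalski is treated as also owning Yuki Kowalski's interest in Larkspur Pharma AG, giving 26% + 37% = 63%.
Chain via Granite Ventures LLC (R3): 100% × 41% = 41% of Brightpath Mining NL.
Chain via Larkspur Pharma AG (R3): 63% × 15% = 9.45% of Brightpath Mining NL.
Chain via Cobalt Capital LLC (R3): 58% × 28% = 16.24% of Brightpath Mining NL.
Direct interest in Brightpath Mining NL: 8%.
Aggregating (R1): 41% + 9.45% + 16.24% + 8% = 74.69%.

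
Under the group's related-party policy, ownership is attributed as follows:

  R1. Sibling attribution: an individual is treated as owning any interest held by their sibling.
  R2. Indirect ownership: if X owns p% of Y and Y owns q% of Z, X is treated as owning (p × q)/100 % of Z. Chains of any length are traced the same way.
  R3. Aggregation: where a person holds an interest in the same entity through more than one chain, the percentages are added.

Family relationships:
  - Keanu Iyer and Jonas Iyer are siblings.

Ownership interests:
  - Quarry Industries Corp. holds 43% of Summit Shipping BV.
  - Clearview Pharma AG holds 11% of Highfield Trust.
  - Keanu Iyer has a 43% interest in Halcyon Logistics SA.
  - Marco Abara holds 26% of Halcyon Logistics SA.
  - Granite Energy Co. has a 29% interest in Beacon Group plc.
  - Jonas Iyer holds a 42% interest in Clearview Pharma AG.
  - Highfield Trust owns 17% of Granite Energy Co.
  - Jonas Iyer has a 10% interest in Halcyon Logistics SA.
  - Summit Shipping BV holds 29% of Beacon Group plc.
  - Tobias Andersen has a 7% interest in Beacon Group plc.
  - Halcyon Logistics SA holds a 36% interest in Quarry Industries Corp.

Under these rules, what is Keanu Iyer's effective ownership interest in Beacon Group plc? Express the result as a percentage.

By sibling attribution (R1), Keanu Iyer is treated as also owning Jonas Iyer's interest in Halcyon Logistics SA, giving 43% + 10% = 53%.
By sibling attribution (R1), Keanu Iyer is treated as owning Jonas Iyer's 42% interest in Clearview Pharma AG.
Chain via Halcyon Logistics SA → Quarry Industries Corp. → Summit Shipping BV (R2): 53% × 36% × 43% × 29% = 2.379276% of Beacon Group plc.
Chain via Clearview Pharma AG → Highfield Trust → Granite Energy Co. (R2): 42% × 11% × 17% × 29% = 0.227766% of Beacon Group plc.
Aggregating (R3): 2.379276% + 0.227766% = 2.607042%.

2.607042%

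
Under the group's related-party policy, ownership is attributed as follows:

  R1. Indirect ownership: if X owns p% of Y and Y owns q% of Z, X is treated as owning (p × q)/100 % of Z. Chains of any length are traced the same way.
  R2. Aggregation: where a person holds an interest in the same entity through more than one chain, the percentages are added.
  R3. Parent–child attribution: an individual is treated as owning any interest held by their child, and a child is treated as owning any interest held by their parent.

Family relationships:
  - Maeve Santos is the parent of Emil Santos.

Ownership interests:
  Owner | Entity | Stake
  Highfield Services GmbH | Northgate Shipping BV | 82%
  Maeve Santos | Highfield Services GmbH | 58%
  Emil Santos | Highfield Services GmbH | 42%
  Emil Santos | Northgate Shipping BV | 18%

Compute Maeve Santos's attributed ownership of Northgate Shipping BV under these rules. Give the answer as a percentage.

100%

By parent–child attribution (R3), Maeve Santos is treated as also owning Emil Santos's interest in Highfield Services GmbH, giving 58% + 42% = 100%.
By parent–child attribution (R3), Maeve Santos is treated as owning Emil Santos's 18% interest in Northgate Shipping BV.
Chain via Highfield Services GmbH (R1): 100% × 82% = 82% of Northgate Shipping BV.
Direct interest in Northgate Shipping BV: 18%.
Aggregating (R2): 82% + 18% = 100%.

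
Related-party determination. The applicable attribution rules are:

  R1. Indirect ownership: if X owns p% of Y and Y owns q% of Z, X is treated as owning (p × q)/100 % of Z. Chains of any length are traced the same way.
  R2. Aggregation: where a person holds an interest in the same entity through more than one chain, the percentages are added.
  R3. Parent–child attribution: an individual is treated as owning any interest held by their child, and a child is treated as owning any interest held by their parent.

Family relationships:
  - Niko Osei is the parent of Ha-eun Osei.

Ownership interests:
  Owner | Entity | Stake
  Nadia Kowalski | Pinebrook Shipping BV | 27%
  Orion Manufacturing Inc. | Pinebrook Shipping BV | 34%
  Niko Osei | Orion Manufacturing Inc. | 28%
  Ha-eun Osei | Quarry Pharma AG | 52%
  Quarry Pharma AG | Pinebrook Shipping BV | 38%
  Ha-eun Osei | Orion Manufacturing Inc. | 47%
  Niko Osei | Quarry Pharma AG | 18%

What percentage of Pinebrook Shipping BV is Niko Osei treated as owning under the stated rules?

By parent–child attribution (R3), Niko Osei is treated as also owning Ha-eun Osei's interest in Quarry Pharma AG, giving 18% + 52% = 70%.
By parent–child attribution (R3), Niko Osei is treated as also owning Ha-eun Osei's interest in Orion Manufacturing Inc, giving 28% + 47% = 75%.
Chain via Quarry Pharma AG (R1): 70% × 38% = 26.6% of Pinebrook Shipping BV.
Chain via Orion Manufacturing Inc. (R1): 75% × 34% = 25.5% of Pinebrook Shipping BV.
Aggregating (R2): 26.6% + 25.5% = 52.1%.

52.1%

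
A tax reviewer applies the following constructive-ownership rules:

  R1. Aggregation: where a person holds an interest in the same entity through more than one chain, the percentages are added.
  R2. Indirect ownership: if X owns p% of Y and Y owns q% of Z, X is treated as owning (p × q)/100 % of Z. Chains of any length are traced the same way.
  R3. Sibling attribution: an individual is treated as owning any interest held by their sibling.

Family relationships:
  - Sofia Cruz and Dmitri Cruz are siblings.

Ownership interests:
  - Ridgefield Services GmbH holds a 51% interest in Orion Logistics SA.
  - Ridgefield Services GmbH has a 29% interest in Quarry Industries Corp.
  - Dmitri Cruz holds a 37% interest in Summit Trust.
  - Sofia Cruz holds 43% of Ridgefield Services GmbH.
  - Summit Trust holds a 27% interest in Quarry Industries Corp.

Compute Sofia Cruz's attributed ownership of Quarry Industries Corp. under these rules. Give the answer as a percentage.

22.46%

By sibling attribution (R3), Sofia Cruz is treated as owning Dmitri Cruz's 37% interest in Summit Trust.
Chain via Ridgefield Services GmbH (R2): 43% × 29% = 12.47% of Quarry Industries Corp.
Chain via Summit Trust (R2): 37% × 27% = 9.99% of Quarry Industries Corp.
Aggregating (R1): 12.47% + 9.99% = 22.46%.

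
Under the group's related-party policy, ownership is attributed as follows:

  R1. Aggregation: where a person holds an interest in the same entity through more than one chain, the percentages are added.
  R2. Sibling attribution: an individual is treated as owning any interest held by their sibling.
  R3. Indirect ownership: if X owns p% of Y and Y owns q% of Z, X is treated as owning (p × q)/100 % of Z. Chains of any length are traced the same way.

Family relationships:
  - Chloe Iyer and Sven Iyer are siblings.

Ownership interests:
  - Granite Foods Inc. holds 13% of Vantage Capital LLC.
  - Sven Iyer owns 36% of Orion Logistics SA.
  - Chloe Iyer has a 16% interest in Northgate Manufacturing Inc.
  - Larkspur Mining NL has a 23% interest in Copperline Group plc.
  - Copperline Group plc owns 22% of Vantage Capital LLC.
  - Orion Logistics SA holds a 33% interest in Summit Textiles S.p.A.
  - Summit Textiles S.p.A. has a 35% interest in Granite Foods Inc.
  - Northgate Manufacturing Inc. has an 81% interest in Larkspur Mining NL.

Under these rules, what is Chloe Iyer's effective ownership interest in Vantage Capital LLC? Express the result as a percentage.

By sibling attribution (R2), Chloe Iyer is treated as owning Sven Iyer's 36% interest in Orion Logistics SA.
Chain via Northgate Manufacturing Inc. → Larkspur Mining NL → Copperline Group plc (R3): 16% × 81% × 23% × 22% = 0.655776% of Vantage Capital LLC.
Chain via Orion Logistics SA → Summit Textiles S.p.A. → Granite Foods Inc. (R3): 36% × 33% × 35% × 13% = 0.54054% of Vantage Capital LLC.
Aggregating (R1): 0.655776% + 0.54054% = 1.196316%.

1.196316%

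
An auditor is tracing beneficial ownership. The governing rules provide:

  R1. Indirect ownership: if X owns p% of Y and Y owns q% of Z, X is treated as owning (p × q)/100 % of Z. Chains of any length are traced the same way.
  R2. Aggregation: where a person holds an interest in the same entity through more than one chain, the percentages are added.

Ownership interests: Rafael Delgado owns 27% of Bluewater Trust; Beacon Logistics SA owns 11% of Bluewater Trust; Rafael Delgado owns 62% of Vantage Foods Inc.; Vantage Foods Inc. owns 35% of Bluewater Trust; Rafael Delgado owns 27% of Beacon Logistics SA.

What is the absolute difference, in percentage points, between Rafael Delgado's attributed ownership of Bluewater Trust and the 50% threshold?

1.67

Chain via Beacon Logistics SA (R1): 27% × 11% = 2.97% of Bluewater Trust.
Chain via Vantage Foods Inc. (R1): 62% × 35% = 21.7% of Bluewater Trust.
Direct interest in Bluewater Trust: 27%.
Aggregating (R2): 2.97% + 21.7% + 27% = 51.67%.
51.67% exceeds the 50% threshold by 1.67 percentage points.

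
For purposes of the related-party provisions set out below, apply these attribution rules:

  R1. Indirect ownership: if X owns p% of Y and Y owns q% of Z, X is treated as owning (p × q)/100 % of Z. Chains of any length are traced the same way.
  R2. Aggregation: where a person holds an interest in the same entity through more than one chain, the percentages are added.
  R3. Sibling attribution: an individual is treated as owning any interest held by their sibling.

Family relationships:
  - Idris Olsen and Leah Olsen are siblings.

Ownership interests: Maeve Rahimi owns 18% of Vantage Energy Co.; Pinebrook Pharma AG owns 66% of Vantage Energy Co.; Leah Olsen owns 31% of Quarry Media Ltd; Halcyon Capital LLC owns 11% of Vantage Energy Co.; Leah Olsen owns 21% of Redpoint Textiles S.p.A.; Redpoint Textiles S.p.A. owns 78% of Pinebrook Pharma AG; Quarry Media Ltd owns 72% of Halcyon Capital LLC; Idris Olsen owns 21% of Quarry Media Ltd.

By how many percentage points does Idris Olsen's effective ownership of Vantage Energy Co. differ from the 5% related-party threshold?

9.9292

By sibling attribution (R3), Idris Olsen is treated as also owning Leah Olsen's interest in Quarry Media Ltd, giving 21% + 31% = 52%.
By sibling attribution (R3), Idris Olsen is treated as owning Leah Olsen's 21% interest in Redpoint Textiles S.p.A.
Chain via Quarry Media Ltd → Halcyon Capital LLC (R1): 52% × 72% × 11% = 4.1184% of Vantage Energy Co.
Chain via Redpoint Textiles S.p.A. → Pinebrook Pharma AG (R1): 21% × 78% × 66% = 10.8108% of Vantage Energy Co.
Aggregating (R2): 4.1184% + 10.8108% = 14.9292%.
14.9292% exceeds the 5% threshold by 9.9292 percentage points.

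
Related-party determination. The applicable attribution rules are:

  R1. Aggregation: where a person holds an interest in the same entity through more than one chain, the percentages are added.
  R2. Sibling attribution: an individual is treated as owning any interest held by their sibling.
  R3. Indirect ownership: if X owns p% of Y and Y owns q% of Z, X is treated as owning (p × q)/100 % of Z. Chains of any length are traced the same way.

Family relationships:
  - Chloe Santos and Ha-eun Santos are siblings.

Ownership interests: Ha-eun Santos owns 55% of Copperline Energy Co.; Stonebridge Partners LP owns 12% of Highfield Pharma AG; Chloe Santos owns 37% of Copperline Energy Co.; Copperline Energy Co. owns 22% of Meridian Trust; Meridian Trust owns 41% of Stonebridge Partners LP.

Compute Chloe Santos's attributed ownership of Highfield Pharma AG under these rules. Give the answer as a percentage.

0.995808%

By sibling attribution (R2), Chloe Santos is treated as also owning Ha-eun Santos's interest in Copperline Energy Co, giving 37% + 55% = 92%.
Chain via Copperline Energy Co. → Meridian Trust → Stonebridge Partners LP (R3): 92% × 22% × 41% × 12% = 0.995808% of Highfield Pharma AG.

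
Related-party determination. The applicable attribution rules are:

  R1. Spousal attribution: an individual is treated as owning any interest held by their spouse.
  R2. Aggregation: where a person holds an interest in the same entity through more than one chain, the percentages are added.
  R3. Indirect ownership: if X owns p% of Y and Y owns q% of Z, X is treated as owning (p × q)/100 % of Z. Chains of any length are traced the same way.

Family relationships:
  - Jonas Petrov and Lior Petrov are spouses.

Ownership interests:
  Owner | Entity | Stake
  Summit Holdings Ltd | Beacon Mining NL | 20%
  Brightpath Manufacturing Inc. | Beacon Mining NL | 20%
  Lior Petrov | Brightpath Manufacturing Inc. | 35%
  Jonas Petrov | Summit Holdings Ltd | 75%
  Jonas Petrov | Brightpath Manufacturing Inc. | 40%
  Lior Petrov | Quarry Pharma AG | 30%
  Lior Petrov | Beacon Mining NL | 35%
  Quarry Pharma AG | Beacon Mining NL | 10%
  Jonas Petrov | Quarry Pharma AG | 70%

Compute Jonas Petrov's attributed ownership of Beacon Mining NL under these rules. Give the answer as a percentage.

By spousal attribution (R1), Jonas Petrov is treated as also owning Lior Petrov's interest in Quarry Pharma AG, giving 70% + 30% = 100%.
By spousal attribution (R1), Jonas Petrov is treated as also owning Lior Petrov's interest in Brightpath Manufacturing Inc, giving 40% + 35% = 75%.
By spousal attribution (R1), Jonas Petrov is treated as owning Lior Petrov's 35% interest in Beacon Mining NL.
Chain via Summit Holdings Ltd (R3): 75% × 20% = 15% of Beacon Mining NL.
Chain via Quarry Pharma AG (R3): 100% × 10% = 10% of Beacon Mining NL.
Chain via Brightpath Manufacturing Inc. (R3): 75% × 20% = 15% of Beacon Mining NL.
Direct interest in Beacon Mining NL: 35%.
Aggregating (R2): 15% + 10% + 15% + 35% = 75%.

75%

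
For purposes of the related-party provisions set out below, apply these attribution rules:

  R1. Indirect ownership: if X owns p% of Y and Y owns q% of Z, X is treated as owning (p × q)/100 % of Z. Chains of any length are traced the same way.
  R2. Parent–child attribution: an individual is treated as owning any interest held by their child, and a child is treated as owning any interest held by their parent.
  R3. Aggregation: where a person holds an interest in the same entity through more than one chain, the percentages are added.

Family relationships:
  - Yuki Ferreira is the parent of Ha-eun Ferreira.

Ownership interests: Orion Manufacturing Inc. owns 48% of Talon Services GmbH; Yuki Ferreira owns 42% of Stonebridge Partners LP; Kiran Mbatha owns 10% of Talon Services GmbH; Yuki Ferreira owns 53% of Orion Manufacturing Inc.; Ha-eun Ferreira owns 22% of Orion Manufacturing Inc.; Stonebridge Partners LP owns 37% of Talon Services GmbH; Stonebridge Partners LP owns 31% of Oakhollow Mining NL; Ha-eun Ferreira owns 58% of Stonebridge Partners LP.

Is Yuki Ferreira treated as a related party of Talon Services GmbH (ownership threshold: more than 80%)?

No

By parent–child attribution (R2), Yuki Ferreira is treated as also owning Ha-eun Ferreira's interest in Stonebridge Partners LP, giving 42% + 58% = 100%.
By parent–child attribution (R2), Yuki Ferreira is treated as also owning Ha-eun Ferreira's interest in Orion Manufacturing Inc, giving 53% + 22% = 75%.
Chain via Stonebridge Partners LP (R1): 100% × 37% = 37% of Talon Services GmbH.
Chain via Orion Manufacturing Inc. (R1): 75% × 48% = 36% of Talon Services GmbH.
Aggregating (R3): 37% + 36% = 73%.
73% does not exceed the 80% threshold, so Yuki is not a related party to Talon Services GmbH.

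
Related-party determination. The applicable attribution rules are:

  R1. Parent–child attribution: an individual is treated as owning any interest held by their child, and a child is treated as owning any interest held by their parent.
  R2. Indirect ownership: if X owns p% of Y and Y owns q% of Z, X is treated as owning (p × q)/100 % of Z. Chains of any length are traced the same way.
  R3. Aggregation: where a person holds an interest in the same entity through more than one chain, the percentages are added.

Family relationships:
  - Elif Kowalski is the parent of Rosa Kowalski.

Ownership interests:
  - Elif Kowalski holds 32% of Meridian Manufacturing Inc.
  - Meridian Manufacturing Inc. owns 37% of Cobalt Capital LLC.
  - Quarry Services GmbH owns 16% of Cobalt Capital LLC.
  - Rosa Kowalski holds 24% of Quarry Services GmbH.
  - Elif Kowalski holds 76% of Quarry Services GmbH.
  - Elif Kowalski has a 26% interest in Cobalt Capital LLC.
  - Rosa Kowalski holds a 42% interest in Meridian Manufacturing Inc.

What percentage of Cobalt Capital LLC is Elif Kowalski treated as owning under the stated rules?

By parent–child attribution (R1), Elif Kowalski is treated as also owning Rosa Kowalski's interest in Meridian Manufacturing Inc, giving 32% + 42% = 74%.
By parent–child attribution (R1), Elif Kowalski is treated as also owning Rosa Kowalski's interest in Quarry Services GmbH, giving 76% + 24% = 100%.
Chain via Meridian Manufacturing Inc. (R2): 74% × 37% = 27.38% of Cobalt Capital LLC.
Chain via Quarry Services GmbH (R2): 100% × 16% = 16% of Cobalt Capital LLC.
Direct interest in Cobalt Capital LLC: 26%.
Aggregating (R3): 27.38% + 16% + 26% = 69.38%.

69.38%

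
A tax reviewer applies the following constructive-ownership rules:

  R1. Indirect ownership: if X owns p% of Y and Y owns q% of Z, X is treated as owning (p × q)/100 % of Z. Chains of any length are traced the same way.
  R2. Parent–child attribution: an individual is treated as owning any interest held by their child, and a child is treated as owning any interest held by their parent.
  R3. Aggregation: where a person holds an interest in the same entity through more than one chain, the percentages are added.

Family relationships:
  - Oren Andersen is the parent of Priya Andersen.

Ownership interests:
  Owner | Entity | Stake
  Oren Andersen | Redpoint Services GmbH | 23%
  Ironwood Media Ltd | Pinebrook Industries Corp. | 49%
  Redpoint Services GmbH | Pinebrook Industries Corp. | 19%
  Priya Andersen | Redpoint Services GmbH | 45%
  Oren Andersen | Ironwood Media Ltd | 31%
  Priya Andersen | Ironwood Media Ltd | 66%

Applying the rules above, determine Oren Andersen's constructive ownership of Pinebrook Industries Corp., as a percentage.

By parent–child attribution (R2), Oren Andersen is treated as also owning Priya Andersen's interest in Ironwood Media Ltd, giving 31% + 66% = 97%.
By parent–child attribution (R2), Oren Andersen is treated as also owning Priya Andersen's interest in Redpoint Services GmbH, giving 23% + 45% = 68%.
Chain via Ironwood Media Ltd (R1): 97% × 49% = 47.53% of Pinebrook Industries Corp.
Chain via Redpoint Services GmbH (R1): 68% × 19% = 12.92% of Pinebrook Industries Corp.
Aggregating (R3): 47.53% + 12.92% = 60.45%.

60.45%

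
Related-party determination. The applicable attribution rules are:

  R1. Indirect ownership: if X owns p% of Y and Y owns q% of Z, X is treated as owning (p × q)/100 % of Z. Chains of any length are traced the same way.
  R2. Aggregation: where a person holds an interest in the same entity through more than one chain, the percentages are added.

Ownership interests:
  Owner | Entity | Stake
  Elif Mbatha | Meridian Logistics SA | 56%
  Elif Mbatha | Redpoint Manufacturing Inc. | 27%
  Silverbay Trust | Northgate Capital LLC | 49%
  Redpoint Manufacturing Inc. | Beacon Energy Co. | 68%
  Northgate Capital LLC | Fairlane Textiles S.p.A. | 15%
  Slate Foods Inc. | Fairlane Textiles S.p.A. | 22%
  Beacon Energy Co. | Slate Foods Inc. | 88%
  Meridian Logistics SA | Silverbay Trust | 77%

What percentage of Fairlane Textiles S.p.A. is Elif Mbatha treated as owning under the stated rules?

6.723816%

Chain via Meridian Logistics SA → Silverbay Trust → Northgate Capital LLC (R1): 56% × 77% × 49% × 15% = 3.16932% of Fairlane Textiles S.p.A.
Chain via Redpoint Manufacturing Inc. → Beacon Energy Co. → Slate Foods Inc. (R1): 27% × 68% × 88% × 22% = 3.554496% of Fairlane Textiles S.p.A.
Aggregating (R2): 3.16932% + 3.554496% = 6.723816%.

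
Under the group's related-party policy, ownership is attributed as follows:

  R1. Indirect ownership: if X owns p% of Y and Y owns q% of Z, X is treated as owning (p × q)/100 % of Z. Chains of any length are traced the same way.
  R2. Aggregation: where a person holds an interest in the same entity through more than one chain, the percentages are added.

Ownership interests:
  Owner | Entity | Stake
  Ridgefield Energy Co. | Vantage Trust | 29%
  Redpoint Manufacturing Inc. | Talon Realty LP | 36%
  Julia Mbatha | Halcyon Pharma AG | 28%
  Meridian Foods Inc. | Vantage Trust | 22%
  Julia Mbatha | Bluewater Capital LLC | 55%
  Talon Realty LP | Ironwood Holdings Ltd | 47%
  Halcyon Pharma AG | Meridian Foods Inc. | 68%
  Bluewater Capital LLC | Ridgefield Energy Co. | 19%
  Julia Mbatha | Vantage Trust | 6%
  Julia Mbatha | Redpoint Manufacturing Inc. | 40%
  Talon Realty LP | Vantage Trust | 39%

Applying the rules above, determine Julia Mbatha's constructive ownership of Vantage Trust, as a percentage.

Chain via Bluewater Capital LLC → Ridgefield Energy Co. (R1): 55% × 19% × 29% = 3.0305% of Vantage Trust.
Chain via Redpoint Manufacturing Inc. → Talon Realty LP (R1): 40% × 36% × 39% = 5.616% of Vantage Trust.
Chain via Halcyon Pharma AG → Meridian Foods Inc. (R1): 28% × 68% × 22% = 4.1888% of Vantage Trust.
Direct interest in Vantage Trust: 6%.
Aggregating (R2): 3.0305% + 5.616% + 4.1888% + 6% = 18.8353%.

18.8353%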